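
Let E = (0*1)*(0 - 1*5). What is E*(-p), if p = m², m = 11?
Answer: 0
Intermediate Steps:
p = 121 (p = 11² = 121)
E = 0 (E = 0*(0 - 5) = 0*(-5) = 0)
E*(-p) = 0*(-1*121) = 0*(-121) = 0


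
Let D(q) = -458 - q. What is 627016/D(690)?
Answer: -156754/287 ≈ -546.18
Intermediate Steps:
627016/D(690) = 627016/(-458 - 1*690) = 627016/(-458 - 690) = 627016/(-1148) = 627016*(-1/1148) = -156754/287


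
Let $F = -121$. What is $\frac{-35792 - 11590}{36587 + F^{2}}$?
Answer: $- \frac{7897}{8538} \approx -0.92492$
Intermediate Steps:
$\frac{-35792 - 11590}{36587 + F^{2}} = \frac{-35792 - 11590}{36587 + \left(-121\right)^{2}} = - \frac{47382}{36587 + 14641} = - \frac{47382}{51228} = \left(-47382\right) \frac{1}{51228} = - \frac{7897}{8538}$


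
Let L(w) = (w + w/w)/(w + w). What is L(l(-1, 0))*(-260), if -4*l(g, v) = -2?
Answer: -390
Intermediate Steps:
l(g, v) = ½ (l(g, v) = -¼*(-2) = ½)
L(w) = (1 + w)/(2*w) (L(w) = (w + 1)/((2*w)) = (1 + w)*(1/(2*w)) = (1 + w)/(2*w))
L(l(-1, 0))*(-260) = ((1 + ½)/(2*(½)))*(-260) = ((½)*2*(3/2))*(-260) = (3/2)*(-260) = -390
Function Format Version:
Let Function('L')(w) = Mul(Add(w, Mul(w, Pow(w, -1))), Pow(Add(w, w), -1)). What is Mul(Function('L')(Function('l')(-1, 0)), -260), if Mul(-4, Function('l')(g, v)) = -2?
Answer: -390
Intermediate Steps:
Function('l')(g, v) = Rational(1, 2) (Function('l')(g, v) = Mul(Rational(-1, 4), -2) = Rational(1, 2))
Function('L')(w) = Mul(Rational(1, 2), Pow(w, -1), Add(1, w)) (Function('L')(w) = Mul(Add(w, 1), Pow(Mul(2, w), -1)) = Mul(Add(1, w), Mul(Rational(1, 2), Pow(w, -1))) = Mul(Rational(1, 2), Pow(w, -1), Add(1, w)))
Mul(Function('L')(Function('l')(-1, 0)), -260) = Mul(Mul(Rational(1, 2), Pow(Rational(1, 2), -1), Add(1, Rational(1, 2))), -260) = Mul(Mul(Rational(1, 2), 2, Rational(3, 2)), -260) = Mul(Rational(3, 2), -260) = -390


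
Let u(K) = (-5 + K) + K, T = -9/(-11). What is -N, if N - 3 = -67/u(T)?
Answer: -848/37 ≈ -22.919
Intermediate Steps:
T = 9/11 (T = -9*(-1/11) = 9/11 ≈ 0.81818)
u(K) = -5 + 2*K
N = 848/37 (N = 3 - 67/(-5 + 2*(9/11)) = 3 - 67/(-5 + 18/11) = 3 - 67/(-37/11) = 3 - 67*(-11/37) = 3 + 737/37 = 848/37 ≈ 22.919)
-N = -1*848/37 = -848/37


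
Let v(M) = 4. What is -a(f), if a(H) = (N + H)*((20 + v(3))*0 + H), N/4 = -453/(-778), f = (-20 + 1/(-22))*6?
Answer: -667692963/47069 ≈ -14185.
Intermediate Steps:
f = -1323/11 (f = (-20 - 1/22)*6 = -441/22*6 = -1323/11 ≈ -120.27)
N = 906/389 (N = 4*(-453/(-778)) = 4*(-453*(-1/778)) = 4*(453/778) = 906/389 ≈ 2.3290)
a(H) = H*(906/389 + H) (a(H) = (906/389 + H)*((20 + 4)*0 + H) = (906/389 + H)*(24*0 + H) = (906/389 + H)*(0 + H) = (906/389 + H)*H = H*(906/389 + H))
-a(f) = -(-1323)*(906 + 389*(-1323/11))/(389*11) = -(-1323)*(906 - 514647/11)/(389*11) = -(-1323)*(-504681)/(389*11*11) = -1*667692963/47069 = -667692963/47069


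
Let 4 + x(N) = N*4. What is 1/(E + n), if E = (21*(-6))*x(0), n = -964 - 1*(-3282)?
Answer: 1/2822 ≈ 0.00035436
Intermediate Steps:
x(N) = -4 + 4*N (x(N) = -4 + N*4 = -4 + 4*N)
n = 2318 (n = -964 + 3282 = 2318)
E = 504 (E = (21*(-6))*(-4 + 4*0) = -126*(-4 + 0) = -126*(-4) = 504)
1/(E + n) = 1/(504 + 2318) = 1/2822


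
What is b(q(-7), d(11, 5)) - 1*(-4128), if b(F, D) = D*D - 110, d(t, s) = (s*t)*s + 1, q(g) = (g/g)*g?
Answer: 80194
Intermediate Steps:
q(g) = g (q(g) = 1*g = g)
d(t, s) = 1 + t*s² (d(t, s) = t*s² + 1 = 1 + t*s²)
b(F, D) = -110 + D² (b(F, D) = D² - 110 = -110 + D²)
b(q(-7), d(11, 5)) - 1*(-4128) = (-110 + (1 + 11*5²)²) - 1*(-4128) = (-110 + (1 + 11*25)²) + 4128 = (-110 + (1 + 275)²) + 4128 = (-110 + 276²) + 4128 = (-110 + 76176) + 4128 = 76066 + 4128 = 80194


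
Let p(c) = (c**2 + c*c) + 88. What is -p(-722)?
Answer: -1042656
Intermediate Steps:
p(c) = 88 + 2*c**2 (p(c) = (c**2 + c**2) + 88 = 2*c**2 + 88 = 88 + 2*c**2)
-p(-722) = -(88 + 2*(-722)**2) = -(88 + 2*521284) = -(88 + 1042568) = -1*1042656 = -1042656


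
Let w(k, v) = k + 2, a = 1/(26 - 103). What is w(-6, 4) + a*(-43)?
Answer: -265/77 ≈ -3.4416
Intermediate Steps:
a = -1/77 (a = 1/(-77) = -1/77 ≈ -0.012987)
w(k, v) = 2 + k
w(-6, 4) + a*(-43) = (2 - 6) - 1/77*(-43) = -4 + 43/77 = -265/77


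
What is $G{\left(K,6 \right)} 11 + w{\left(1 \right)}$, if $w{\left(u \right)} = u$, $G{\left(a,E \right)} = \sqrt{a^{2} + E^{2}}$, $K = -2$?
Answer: $1 + 22 \sqrt{10} \approx 70.57$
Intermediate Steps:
$G{\left(a,E \right)} = \sqrt{E^{2} + a^{2}}$
$G{\left(K,6 \right)} 11 + w{\left(1 \right)} = \sqrt{6^{2} + \left(-2\right)^{2}} \cdot 11 + 1 = \sqrt{36 + 4} \cdot 11 + 1 = \sqrt{40} \cdot 11 + 1 = 2 \sqrt{10} \cdot 11 + 1 = 22 \sqrt{10} + 1 = 1 + 22 \sqrt{10}$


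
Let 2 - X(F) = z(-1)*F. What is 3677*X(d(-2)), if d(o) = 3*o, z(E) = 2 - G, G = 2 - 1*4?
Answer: 95602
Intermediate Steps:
G = -2 (G = 2 - 4 = -2)
z(E) = 4 (z(E) = 2 - 1*(-2) = 2 + 2 = 4)
X(F) = 2 - 4*F
3677*X(d(-2)) = 3677*(2 - 12*(-2)) = 3677*(2 - 4*(-6)) = 3677*(2 + 24) = 3677*26 = 95602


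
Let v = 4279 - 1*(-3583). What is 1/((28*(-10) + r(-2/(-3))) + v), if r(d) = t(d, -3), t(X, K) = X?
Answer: 3/22748 ≈ 0.00013188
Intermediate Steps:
r(d) = d
v = 7862 (v = 4279 + 3583 = 7862)
1/((28*(-10) + r(-2/(-3))) + v) = 1/((28*(-10) - 2/(-3)) + 7862) = 1/((-280 - 2*(-1/3)) + 7862) = 1/((-280 + 2/3) + 7862) = 1/(-838/3 + 7862) = 1/(22748/3) = 3/22748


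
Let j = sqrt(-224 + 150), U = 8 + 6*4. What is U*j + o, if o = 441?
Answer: 441 + 32*I*sqrt(74) ≈ 441.0 + 275.27*I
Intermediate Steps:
U = 32 (U = 8 + 24 = 32)
j = I*sqrt(74) (j = sqrt(-74) = I*sqrt(74) ≈ 8.6023*I)
U*j + o = 32*(I*sqrt(74)) + 441 = 32*I*sqrt(74) + 441 = 441 + 32*I*sqrt(74)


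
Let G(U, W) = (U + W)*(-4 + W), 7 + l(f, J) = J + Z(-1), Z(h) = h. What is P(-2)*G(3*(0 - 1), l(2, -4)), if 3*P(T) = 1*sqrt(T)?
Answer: 80*I*sqrt(2) ≈ 113.14*I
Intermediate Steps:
P(T) = sqrt(T)/3 (P(T) = (1*sqrt(T))/3 = sqrt(T)/3)
l(f, J) = -8 + J (l(f, J) = -7 + (J - 1) = -7 + (-1 + J) = -8 + J)
G(U, W) = (-4 + W)*(U + W)
P(-2)*G(3*(0 - 1), l(2, -4)) = (sqrt(-2)/3)*((-8 - 4)**2 - 12*(0 - 1) - 4*(-8 - 4) + (3*(0 - 1))*(-8 - 4)) = ((I*sqrt(2))/3)*((-12)**2 - 12*(-1) - 4*(-12) + (3*(-1))*(-12)) = (I*sqrt(2)/3)*(144 - 4*(-3) + 48 - 3*(-12)) = (I*sqrt(2)/3)*(144 + 12 + 48 + 36) = (I*sqrt(2)/3)*240 = 80*I*sqrt(2)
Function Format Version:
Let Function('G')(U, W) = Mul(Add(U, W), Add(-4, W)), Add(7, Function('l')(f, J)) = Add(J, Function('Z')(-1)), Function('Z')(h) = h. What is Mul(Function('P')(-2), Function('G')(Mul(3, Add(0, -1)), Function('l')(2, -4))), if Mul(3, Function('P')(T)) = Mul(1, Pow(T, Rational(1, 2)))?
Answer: Mul(80, I, Pow(2, Rational(1, 2))) ≈ Mul(113.14, I)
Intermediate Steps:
Function('P')(T) = Mul(Rational(1, 3), Pow(T, Rational(1, 2))) (Function('P')(T) = Mul(Rational(1, 3), Mul(1, Pow(T, Rational(1, 2)))) = Mul(Rational(1, 3), Pow(T, Rational(1, 2))))
Function('l')(f, J) = Add(-8, J) (Function('l')(f, J) = Add(-7, Add(J, -1)) = Add(-7, Add(-1, J)) = Add(-8, J))
Function('G')(U, W) = Mul(Add(-4, W), Add(U, W))
Mul(Function('P')(-2), Function('G')(Mul(3, Add(0, -1)), Function('l')(2, -4))) = Mul(Mul(Rational(1, 3), Pow(-2, Rational(1, 2))), Add(Pow(Add(-8, -4), 2), Mul(-4, Mul(3, Add(0, -1))), Mul(-4, Add(-8, -4)), Mul(Mul(3, Add(0, -1)), Add(-8, -4)))) = Mul(Mul(Rational(1, 3), Mul(I, Pow(2, Rational(1, 2)))), Add(Pow(-12, 2), Mul(-4, Mul(3, -1)), Mul(-4, -12), Mul(Mul(3, -1), -12))) = Mul(Mul(Rational(1, 3), I, Pow(2, Rational(1, 2))), Add(144, Mul(-4, -3), 48, Mul(-3, -12))) = Mul(Mul(Rational(1, 3), I, Pow(2, Rational(1, 2))), Add(144, 12, 48, 36)) = Mul(Mul(Rational(1, 3), I, Pow(2, Rational(1, 2))), 240) = Mul(80, I, Pow(2, Rational(1, 2)))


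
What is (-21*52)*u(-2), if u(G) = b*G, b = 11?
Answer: 24024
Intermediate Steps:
u(G) = 11*G
(-21*52)*u(-2) = (-21*52)*(11*(-2)) = -1092*(-22) = 24024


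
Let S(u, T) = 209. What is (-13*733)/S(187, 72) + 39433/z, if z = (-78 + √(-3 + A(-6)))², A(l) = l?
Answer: -3749304766/95790761 + 2050516*I/4124961 ≈ -39.141 + 0.4971*I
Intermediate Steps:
z = (-78 + 3*I)² (z = (-78 + √(-3 - 6))² = (-78 + √(-9))² = (-78 + 3*I)² ≈ 6075.0 - 468.0*I)
(-13*733)/S(187, 72) + 39433/z = -13*733/209 + 39433/(6075 - 468*I) = -9529*1/209 + 39433*((6075 + 468*I)/37124649) = -9529/209 + 39433*(6075 + 468*I)/37124649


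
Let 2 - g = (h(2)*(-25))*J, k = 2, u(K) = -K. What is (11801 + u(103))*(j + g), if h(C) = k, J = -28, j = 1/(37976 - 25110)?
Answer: -105204015283/6433 ≈ -1.6354e+7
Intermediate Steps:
j = 1/12866 ≈ 7.7724e-5
h(C) = 2
g = -1398 (g = 2 - 2*(-25)*(-28) = 2 - (-50)*(-28) = 2 - 1*1400 = 2 - 1400 = -1398)
(11801 + u(103))*(j + g) = (11801 - 1*103)*(1/12866 - 1398) = (11801 - 103)*(-17986667/12866) = 11698*(-17986667/12866) = -105204015283/6433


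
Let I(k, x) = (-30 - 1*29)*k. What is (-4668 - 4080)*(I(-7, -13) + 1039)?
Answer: -12702096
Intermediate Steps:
I(k, x) = -59*k (I(k, x) = (-30 - 29)*k = -59*k)
(-4668 - 4080)*(I(-7, -13) + 1039) = (-4668 - 4080)*(-59*(-7) + 1039) = -8748*(413 + 1039) = -8748*1452 = -12702096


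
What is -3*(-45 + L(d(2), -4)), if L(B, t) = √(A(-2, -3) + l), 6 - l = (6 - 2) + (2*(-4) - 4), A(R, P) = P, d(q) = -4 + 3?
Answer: 135 - 3*√11 ≈ 125.05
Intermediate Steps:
d(q) = -1
l = 14 (l = 6 - ((6 - 2) + (2*(-4) - 4)) = 6 - (4 + (-8 - 4)) = 6 - (4 - 12) = 6 - 1*(-8) = 6 + 8 = 14)
L(B, t) = √11 (L(B, t) = √(-3 + 14) = √11)
-3*(-45 + L(d(2), -4)) = -3*(-45 + √11) = 135 - 3*√11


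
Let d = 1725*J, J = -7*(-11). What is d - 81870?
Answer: 50955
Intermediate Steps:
J = 77
d = 132825 (d = 1725*77 = 132825)
d - 81870 = 132825 - 81870 = 50955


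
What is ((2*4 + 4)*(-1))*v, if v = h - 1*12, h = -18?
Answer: 360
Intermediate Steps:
v = -30 (v = -18 - 1*12 = -18 - 12 = -30)
((2*4 + 4)*(-1))*v = ((2*4 + 4)*(-1))*(-30) = ((8 + 4)*(-1))*(-30) = (12*(-1))*(-30) = -12*(-30) = 360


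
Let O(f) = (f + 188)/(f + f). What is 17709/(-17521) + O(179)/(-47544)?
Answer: -43060989625/42602942256 ≈ -1.0108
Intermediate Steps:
O(f) = (188 + f)/(2*f) (O(f) = (188 + f)/((2*f)) = (188 + f)*(1/(2*f)) = (188 + f)/(2*f))
17709/(-17521) + O(179)/(-47544) = 17709/(-17521) + ((1/2)*(188 + 179)/179)/(-47544) = 17709*(-1/17521) + ((1/2)*(1/179)*367)*(-1/47544) = -17709/17521 + (367/358)*(-1/47544) = -17709/17521 - 367/17020752 = -43060989625/42602942256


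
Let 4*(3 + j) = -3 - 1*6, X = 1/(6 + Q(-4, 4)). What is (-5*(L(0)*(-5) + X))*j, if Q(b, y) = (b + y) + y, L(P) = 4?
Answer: -4179/8 ≈ -522.38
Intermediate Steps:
Q(b, y) = b + 2*y
X = 1/10 (X = 1/(6 + (-4 + 2*4)) = 1/(6 + (-4 + 8)) = 1/(6 + 4) = 1/10 ≈ 0.10000)
j = -21/4 (j = -3 + (-3 - 1*6)/4 = -3 + (-3 - 6)/4 = -3 + (1/4)*(-9) = -3 - 9/4 = -21/4 ≈ -5.2500)
(-5*(L(0)*(-5) + X))*j = -5*(4*(-5) + 1/10)*(-21/4) = -5*(-20 + 1/10)*(-21/4) = -5*(-199/10)*(-21/4) = (199/2)*(-21/4) = -4179/8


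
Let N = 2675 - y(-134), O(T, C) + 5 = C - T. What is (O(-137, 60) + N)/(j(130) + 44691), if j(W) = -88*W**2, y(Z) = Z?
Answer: -3001/1442509 ≈ -0.0020804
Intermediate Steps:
O(T, C) = -5 + C - T (O(T, C) = -5 + (C - T) = -5 + C - T)
N = 2809 (N = 2675 - 1*(-134) = 2675 + 134 = 2809)
(O(-137, 60) + N)/(j(130) + 44691) = ((-5 + 60 - 1*(-137)) + 2809)/(-88*130**2 + 44691) = ((-5 + 60 + 137) + 2809)/(-88*16900 + 44691) = (192 + 2809)/(-1487200 + 44691) = 3001/(-1442509) = 3001*(-1/1442509) = -3001/1442509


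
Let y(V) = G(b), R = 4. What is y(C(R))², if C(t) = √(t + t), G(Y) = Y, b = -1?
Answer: 1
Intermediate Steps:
C(t) = √2*√t (C(t) = √(2*t) = √2*√t)
y(V) = -1
y(C(R))² = (-1)² = 1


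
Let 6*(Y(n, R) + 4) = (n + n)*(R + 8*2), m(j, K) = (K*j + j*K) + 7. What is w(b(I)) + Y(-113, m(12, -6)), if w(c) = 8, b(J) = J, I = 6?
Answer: 13685/3 ≈ 4561.7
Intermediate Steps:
m(j, K) = 7 + 2*K*j (m(j, K) = (K*j + K*j) + 7 = 2*K*j + 7 = 7 + 2*K*j)
Y(n, R) = -4 + n*(16 + R)/3 (Y(n, R) = -4 + ((n + n)*(R + 8*2))/6 = -4 + ((2*n)*(R + 16))/6 = -4 + ((2*n)*(16 + R))/6 = -4 + (2*n*(16 + R))/6 = -4 + n*(16 + R)/3)
w(b(I)) + Y(-113, m(12, -6)) = 8 + (-4 + (16/3)*(-113) + (1/3)*(7 + 2*(-6)*12)*(-113)) = 8 + (-4 - 1808/3 + (1/3)*(7 - 144)*(-113)) = 8 + (-4 - 1808/3 + (1/3)*(-137)*(-113)) = 8 + (-4 - 1808/3 + 15481/3) = 8 + 13661/3 = 13685/3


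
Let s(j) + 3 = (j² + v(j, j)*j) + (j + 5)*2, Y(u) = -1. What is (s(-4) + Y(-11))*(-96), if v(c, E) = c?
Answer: -2880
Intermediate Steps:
s(j) = 7 + 2*j + 2*j² (s(j) = -3 + ((j² + j*j) + (j + 5)*2) = -3 + ((j² + j²) + (5 + j)*2) = -3 + (2*j² + (10 + 2*j)) = -3 + (10 + 2*j + 2*j²) = 7 + 2*j + 2*j²)
(s(-4) + Y(-11))*(-96) = ((7 + 2*(-4) + 2*(-4)²) - 1)*(-96) = ((7 - 8 + 2*16) - 1)*(-96) = ((7 - 8 + 32) - 1)*(-96) = (31 - 1)*(-96) = 30*(-96) = -2880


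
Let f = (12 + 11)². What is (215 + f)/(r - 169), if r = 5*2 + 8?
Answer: -744/151 ≈ -4.9272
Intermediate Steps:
r = 18 (r = 10 + 8 = 18)
f = 529 (f = 23² = 529)
(215 + f)/(r - 169) = (215 + 529)/(18 - 169) = 744/(-151) = 744*(-1/151) = -744/151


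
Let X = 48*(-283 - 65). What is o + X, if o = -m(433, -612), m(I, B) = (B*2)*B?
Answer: -765792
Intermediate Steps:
m(I, B) = 2*B² (m(I, B) = (2*B)*B = 2*B²)
o = -749088 (o = -2*(-612)² = -2*374544 = -1*749088 = -749088)
X = -16704 (X = 48*(-348) = -16704)
o + X = -749088 - 16704 = -765792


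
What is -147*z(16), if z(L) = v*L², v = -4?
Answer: 150528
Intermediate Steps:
z(L) = -4*L²
-147*z(16) = -(-588)*16² = -(-588)*256 = -147*(-1024) = 150528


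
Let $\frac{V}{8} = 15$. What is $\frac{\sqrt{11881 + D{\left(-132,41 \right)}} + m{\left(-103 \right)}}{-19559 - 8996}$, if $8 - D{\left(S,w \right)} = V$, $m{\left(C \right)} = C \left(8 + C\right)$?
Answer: $- \frac{1957}{5711} - \frac{\sqrt{11769}}{28555} \approx -0.34647$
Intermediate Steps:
$V = 120$ ($V = 8 \cdot 15 = 120$)
$D{\left(S,w \right)} = -112$ ($D{\left(S,w \right)} = 8 - 120 = -112$)
$\frac{\sqrt{11881 + D{\left(-132,41 \right)}} + m{\left(-103 \right)}}{-19559 - 8996} = \frac{\sqrt{11881 - 112} - 103 \left(8 - 103\right)}{-19559 - 8996} = \frac{\sqrt{11769} - -9785}{-28555} = \left(\sqrt{11769} + 9785\right) \left(- \frac{1}{28555}\right) = \left(9785 + \sqrt{11769}\right) \left(- \frac{1}{28555}\right) = - \frac{1957}{5711} - \frac{\sqrt{11769}}{28555}$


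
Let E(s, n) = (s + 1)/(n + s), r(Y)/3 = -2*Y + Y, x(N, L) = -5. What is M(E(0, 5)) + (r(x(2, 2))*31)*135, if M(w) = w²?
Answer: 1569376/25 ≈ 62775.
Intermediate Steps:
r(Y) = -3*Y (r(Y) = 3*(-2*Y + Y) = 3*(-Y) = -3*Y)
E(s, n) = (1 + s)/(n + s)
M(E(0, 5)) + (r(x(2, 2))*31)*135 = ((1 + 0)/(5 + 0))² + (-3*(-5)*31)*135 = (1/5)² + (15*31)*135 = ((⅕)*1)² + 465*135 = (⅕)² + 62775 = 1/25 + 62775 = 1569376/25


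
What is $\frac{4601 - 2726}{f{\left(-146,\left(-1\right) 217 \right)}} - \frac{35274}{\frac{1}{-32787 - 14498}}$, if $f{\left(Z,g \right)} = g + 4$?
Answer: $\frac{118423106765}{71} \approx 1.6679 \cdot 10^{9}$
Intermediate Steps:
$f{\left(Z,g \right)} = 4 + g$
$\frac{4601 - 2726}{f{\left(-146,\left(-1\right) 217 \right)}} - \frac{35274}{\frac{1}{-32787 - 14498}} = \frac{4601 - 2726}{4 - 217} - \frac{35274}{\frac{1}{-32787 - 14498}} = \frac{4601 - 2726}{4 - 217} - \frac{35274}{\frac{1}{-47285}} = \frac{1875}{-213} - \frac{35274}{- \frac{1}{47285}} = 1875 \left(- \frac{1}{213}\right) - -1667931090 = - \frac{625}{71} + 1667931090 = \frac{118423106765}{71}$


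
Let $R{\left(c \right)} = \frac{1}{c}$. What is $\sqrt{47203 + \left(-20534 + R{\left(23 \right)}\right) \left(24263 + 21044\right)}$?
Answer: $\frac{i \sqrt{492120640754}}{23} \approx 30501.0 i$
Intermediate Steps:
$\sqrt{47203 + \left(-20534 + R{\left(23 \right)}\right) \left(24263 + 21044\right)} = \sqrt{47203 + \left(-20534 + \frac{1}{23}\right) \left(24263 + 21044\right)} = \sqrt{47203 + \left(-20534 + \frac{1}{23}\right) 45307} = \sqrt{47203 - \frac{21397635267}{23}} = \sqrt{- \frac{21396549598}{23}} = \frac{i \sqrt{492120640754}}{23}$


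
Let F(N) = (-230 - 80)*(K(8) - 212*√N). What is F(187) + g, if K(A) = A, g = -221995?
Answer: -224475 + 65720*√187 ≈ 6.7423e+5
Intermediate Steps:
F(N) = -2480 + 65720*√N (F(N) = (-230 - 80)*(8 - 212*√N) = -310*(8 - 212*√N) = -2480 + 65720*√N)
F(187) + g = (-2480 + 65720*√187) - 221995 = -224475 + 65720*√187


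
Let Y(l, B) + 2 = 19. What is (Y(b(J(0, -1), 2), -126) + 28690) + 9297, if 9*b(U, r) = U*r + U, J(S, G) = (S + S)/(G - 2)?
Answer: 38004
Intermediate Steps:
J(S, G) = 2*S/(-2 + G) (J(S, G) = (2*S)/(-2 + G) = 2*S/(-2 + G))
b(U, r) = U/9 + U*r/9 (b(U, r) = (U*r + U)/9 = (U + U*r)/9 = U/9 + U*r/9)
Y(l, B) = 17 (Y(l, B) = -2 + 19 = 17)
(Y(b(J(0, -1), 2), -126) + 28690) + 9297 = (17 + 28690) + 9297 = 28707 + 9297 = 38004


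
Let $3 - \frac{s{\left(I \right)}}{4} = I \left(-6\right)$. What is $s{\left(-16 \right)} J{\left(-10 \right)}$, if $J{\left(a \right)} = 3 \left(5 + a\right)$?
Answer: $5580$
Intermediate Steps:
$s{\left(I \right)} = 12 + 24 I$ ($s{\left(I \right)} = 12 - 4 I \left(-6\right) = 12 - 4 \left(- 6 I\right) = 12 + 24 I$)
$J{\left(a \right)} = 15 + 3 a$
$s{\left(-16 \right)} J{\left(-10 \right)} = \left(12 + 24 \left(-16\right)\right) \left(15 + 3 \left(-10\right)\right) = \left(12 - 384\right) \left(15 - 30\right) = \left(-372\right) \left(-15\right) = 5580$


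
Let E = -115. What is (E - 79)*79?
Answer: -15326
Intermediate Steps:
(E - 79)*79 = (-115 - 79)*79 = -194*79 = -15326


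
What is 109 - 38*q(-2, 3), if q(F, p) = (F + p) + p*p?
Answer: -271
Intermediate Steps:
q(F, p) = F + p + p**2 (q(F, p) = (F + p) + p**2 = F + p + p**2)
109 - 38*q(-2, 3) = 109 - 38*(-2 + 3 + 3**2) = 109 - 38*(-2 + 3 + 9) = 109 - 38*10 = 109 - 380 = -271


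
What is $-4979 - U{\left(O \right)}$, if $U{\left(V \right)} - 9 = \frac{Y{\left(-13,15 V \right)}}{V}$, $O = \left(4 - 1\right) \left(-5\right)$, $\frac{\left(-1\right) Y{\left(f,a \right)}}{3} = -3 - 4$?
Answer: $- \frac{24933}{5} \approx -4986.6$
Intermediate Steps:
$Y{\left(f,a \right)} = 21$ ($Y{\left(f,a \right)} = - 3 \left(-3 - 4\right) = \left(-3\right) \left(-7\right) = 21$)
$O = -15$ ($O = 3 \left(-5\right) = -15$)
$U{\left(V \right)} = 9 + \frac{21}{V}$
$-4979 - U{\left(O \right)} = -4979 - \left(9 + \frac{21}{-15}\right) = -4979 - \left(9 + 21 \left(- \frac{1}{15}\right)\right) = -4979 - \left(9 - \frac{7}{5}\right) = -4979 - \frac{38}{5} = - \frac{24933}{5}$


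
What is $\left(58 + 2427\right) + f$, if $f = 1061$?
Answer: $3546$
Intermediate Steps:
$\left(58 + 2427\right) + f = \left(58 + 2427\right) + 1061 = 2485 + 1061 = 3546$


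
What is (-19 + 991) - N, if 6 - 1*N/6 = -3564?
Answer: -20448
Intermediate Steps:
N = 21420 (N = 36 - 6*(-3564) = 36 + 21384 = 21420)
(-19 + 991) - N = (-19 + 991) - 1*21420 = 972 - 21420 = -20448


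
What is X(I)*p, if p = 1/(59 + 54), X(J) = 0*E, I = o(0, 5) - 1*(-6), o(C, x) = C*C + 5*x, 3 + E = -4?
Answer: 0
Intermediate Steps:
E = -7 (E = -3 - 4 = -7)
o(C, x) = C**2 + 5*x
I = 31 (I = (0**2 + 5*5) - 1*(-6) = (0 + 25) + 6 = 25 + 6 = 31)
X(J) = 0 (X(J) = 0*(-7) = 0)
p = 1/113 ≈ 0.0088496
X(I)*p = 0*(1/113) = 0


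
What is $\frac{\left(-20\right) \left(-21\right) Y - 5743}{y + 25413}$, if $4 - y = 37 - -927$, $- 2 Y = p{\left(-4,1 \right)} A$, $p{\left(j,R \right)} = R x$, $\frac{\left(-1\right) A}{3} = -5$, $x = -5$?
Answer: $\frac{10007}{24453} \approx 0.40923$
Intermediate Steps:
$A = 15$ ($A = \left(-3\right) \left(-5\right) = 15$)
$p{\left(j,R \right)} = - 5 R$ ($p{\left(j,R \right)} = R \left(-5\right) = - 5 R$)
$Y = \frac{75}{2}$ ($Y = - \frac{\left(-5\right) 1 \cdot 15}{2} = - \frac{\left(-5\right) 15}{2} = \left(- \frac{1}{2}\right) \left(-75\right) = \frac{75}{2} \approx 37.5$)
$y = -960$ ($y = 4 - \left(37 - -927\right) = 4 - \left(37 + 927\right) = 4 - 964 = -960$)
$\frac{\left(-20\right) \left(-21\right) Y - 5743}{y + 25413} = \frac{\left(-20\right) \left(-21\right) \frac{75}{2} - 5743}{-960 + 25413} = \frac{420 \cdot \frac{75}{2} - 5743}{24453} = \left(15750 - 5743\right) \frac{1}{24453} = 10007 \cdot \frac{1}{24453} = \frac{10007}{24453}$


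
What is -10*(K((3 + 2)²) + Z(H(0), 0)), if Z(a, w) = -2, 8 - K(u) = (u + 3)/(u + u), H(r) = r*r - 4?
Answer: -272/5 ≈ -54.400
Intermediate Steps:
H(r) = -4 + r² (H(r) = r² - 4 = -4 + r²)
K(u) = 8 - (3 + u)/(2*u) (K(u) = 8 - (u + 3)/(u + u) = 8 - (3 + u)/(2*u))
-10*(K((3 + 2)²) + Z(H(0), 0)) = -10*(3*(-1 + 5*(3 + 2)²)/(2*((3 + 2)²)) - 2) = -10*(3*(-1 + 5*5²)/(2*(5²)) - 2) = -10*((3/2)*(-1 + 5*25)/25 - 2) = -10*((3/2)*(1/25)*(-1 + 125) - 2) = -10*((3/2)*(1/25)*124 - 2) = -10*(186/25 - 2) = -10*136/25 = -272/5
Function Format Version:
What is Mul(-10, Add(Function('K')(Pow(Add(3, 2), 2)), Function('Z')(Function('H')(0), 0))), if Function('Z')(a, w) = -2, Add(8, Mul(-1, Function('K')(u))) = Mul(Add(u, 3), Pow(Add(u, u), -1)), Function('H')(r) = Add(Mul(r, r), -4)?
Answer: Rational(-272, 5) ≈ -54.400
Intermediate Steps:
Function('H')(r) = Add(-4, Pow(r, 2)) (Function('H')(r) = Add(Pow(r, 2), -4) = Add(-4, Pow(r, 2)))
Function('K')(u) = Add(8, Mul(Rational(-1, 2), Pow(u, -1), Add(3, u))) (Function('K')(u) = Add(8, Mul(-1, Mul(Add(u, 3), Pow(Add(u, u), -1)))) = Add(8, Mul(-1, Mul(Add(3, u), Pow(Mul(2, u), -1)))) = Add(8, Mul(-1, Mul(Add(3, u), Mul(Rational(1, 2), Pow(u, -1))))) = Add(8, Mul(-1, Mul(Rational(1, 2), Pow(u, -1), Add(3, u)))) = Add(8, Mul(Rational(-1, 2), Pow(u, -1), Add(3, u))))
Mul(-10, Add(Function('K')(Pow(Add(3, 2), 2)), Function('Z')(Function('H')(0), 0))) = Mul(-10, Add(Mul(Rational(3, 2), Pow(Pow(Add(3, 2), 2), -1), Add(-1, Mul(5, Pow(Add(3, 2), 2)))), -2)) = Mul(-10, Add(Mul(Rational(3, 2), Pow(Pow(5, 2), -1), Add(-1, Mul(5, Pow(5, 2)))), -2)) = Mul(-10, Add(Mul(Rational(3, 2), Pow(25, -1), Add(-1, Mul(5, 25))), -2)) = Mul(-10, Add(Mul(Rational(3, 2), Rational(1, 25), Add(-1, 125)), -2)) = Mul(-10, Add(Mul(Rational(3, 2), Rational(1, 25), 124), -2)) = Mul(-10, Add(Rational(186, 25), -2)) = Mul(-10, Rational(136, 25)) = Rational(-272, 5)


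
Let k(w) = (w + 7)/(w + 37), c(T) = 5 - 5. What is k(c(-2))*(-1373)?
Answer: -9611/37 ≈ -259.76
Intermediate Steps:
c(T) = 0
k(w) = (7 + w)/(37 + w)
k(c(-2))*(-1373) = ((7 + 0)/(37 + 0))*(-1373) = (7/37)*(-1373) = -9611/37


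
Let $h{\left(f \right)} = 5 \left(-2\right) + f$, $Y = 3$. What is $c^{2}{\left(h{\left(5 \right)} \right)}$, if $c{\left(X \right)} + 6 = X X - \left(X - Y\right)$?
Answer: $729$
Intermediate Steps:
$h{\left(f \right)} = -10 + f$
$c{\left(X \right)} = -3 + X^{2} - X$ ($c{\left(X \right)} = -6 - \left(-3 + X - X X\right) = -6 - \left(-3 + X - X^{2}\right) = -6 + \left(3 + X^{2} - X\right) = -3 + X^{2} - X$)
$c^{2}{\left(h{\left(5 \right)} \right)} = \left(-3 + \left(-10 + 5\right)^{2} - \left(-10 + 5\right)\right)^{2} = \left(-3 + \left(-5\right)^{2} - -5\right)^{2} = \left(-3 + 25 + 5\right)^{2} = 27^{2} = 729$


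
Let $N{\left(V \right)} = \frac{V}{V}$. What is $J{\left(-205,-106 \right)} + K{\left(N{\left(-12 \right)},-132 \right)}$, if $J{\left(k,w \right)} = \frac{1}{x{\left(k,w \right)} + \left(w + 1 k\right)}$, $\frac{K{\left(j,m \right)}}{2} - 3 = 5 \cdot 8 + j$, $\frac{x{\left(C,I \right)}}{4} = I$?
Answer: $\frac{64679}{735} \approx 87.999$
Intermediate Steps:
$x{\left(C,I \right)} = 4 I$
$N{\left(V \right)} = 1$
$K{\left(j,m \right)} = 86 + 2 j$ ($K{\left(j,m \right)} = 6 + 2 \left(5 \cdot 8 + j\right) = 6 + 2 \left(40 + j\right) = 6 + \left(80 + 2 j\right) = 86 + 2 j$)
$J{\left(k,w \right)} = \frac{1}{k + 5 w}$ ($J{\left(k,w \right)} = \frac{1}{4 w + \left(w + 1 k\right)} = \frac{1}{4 w + \left(w + k\right)} = \frac{1}{4 w + \left(k + w\right)} = \frac{1}{k + 5 w}$)
$J{\left(-205,-106 \right)} + K{\left(N{\left(-12 \right)},-132 \right)} = \frac{1}{-205 + 5 \left(-106\right)} + \left(86 + 2 \cdot 1\right) = \frac{1}{-205 - 530} + \left(86 + 2\right) = \frac{1}{-735} + 88 = - \frac{1}{735} + 88 = \frac{64679}{735}$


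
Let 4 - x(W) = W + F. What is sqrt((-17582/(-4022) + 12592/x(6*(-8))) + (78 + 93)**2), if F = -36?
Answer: 4*sqrt(898806889706)/22121 ≈ 171.43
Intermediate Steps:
x(W) = 40 - W (x(W) = 4 - (W - 36) = 4 - (-36 + W) = 4 + (36 - W) = 40 - W)
sqrt((-17582/(-4022) + 12592/x(6*(-8))) + (78 + 93)**2) = sqrt((-17582/(-4022) + 12592/(40 - 6*(-8))) + (78 + 93)**2) = sqrt((-17582*(-1/4022) + 12592/(40 - 1*(-48))) + 171**2) = sqrt((8791/2011 + 12592/(40 + 48)) + 29241) = sqrt((8791/2011 + 12592/88) + 29241) = sqrt((8791/2011 + 12592*(1/88)) + 29241) = sqrt((8791/2011 + 1574/11) + 29241) = sqrt(3262015/22121 + 29241) = sqrt(650102176/22121) = 4*sqrt(898806889706)/22121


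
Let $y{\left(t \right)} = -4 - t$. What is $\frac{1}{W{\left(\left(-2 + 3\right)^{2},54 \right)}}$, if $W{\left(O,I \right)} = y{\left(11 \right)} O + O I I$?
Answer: $\frac{1}{2901} \approx 0.00034471$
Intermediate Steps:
$W{\left(O,I \right)} = - 15 O + O I^{2}$ ($W{\left(O,I \right)} = \left(-4 - 11\right) O + O I I = \left(-4 - 11\right) O + I O I = - 15 O + O I^{2}$)
$\frac{1}{W{\left(\left(-2 + 3\right)^{2},54 \right)}} = \frac{1}{\left(-2 + 3\right)^{2} \left(-15 + 54^{2}\right)} = \frac{1}{1^{2} \left(-15 + 2916\right)} = \frac{1}{1 \cdot 2901} = \frac{1}{2901}$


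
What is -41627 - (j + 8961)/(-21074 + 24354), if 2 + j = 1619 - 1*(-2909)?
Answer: -136550047/3280 ≈ -41631.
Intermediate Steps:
j = 4526 (j = -2 + (1619 - 1*(-2909)) = -2 + (1619 + 2909) = -2 + 4528 = 4526)
-41627 - (j + 8961)/(-21074 + 24354) = -41627 - (4526 + 8961)/(-21074 + 24354) = -41627 - 13487/3280 = -136550047/3280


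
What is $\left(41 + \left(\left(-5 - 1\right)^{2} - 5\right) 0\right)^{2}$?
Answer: $1681$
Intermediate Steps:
$\left(41 + \left(\left(-5 - 1\right)^{2} - 5\right) 0\right)^{2} = \left(41 + \left(\left(-6\right)^{2} - 5\right) 0\right)^{2} = \left(41 + \left(36 - 5\right) 0\right)^{2} = \left(41 + 31 \cdot 0\right)^{2} = \left(41 + 0\right)^{2} = 41^{2} = 1681$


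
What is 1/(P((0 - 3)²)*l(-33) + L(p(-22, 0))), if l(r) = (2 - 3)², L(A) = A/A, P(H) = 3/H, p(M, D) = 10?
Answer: ¾ ≈ 0.75000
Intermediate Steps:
L(A) = 1
l(r) = 1 (l(r) = (-1)² = 1)
1/(P((0 - 3)²)*l(-33) + L(p(-22, 0))) = 1/((3/((0 - 3)²))*1 + 1) = 1/((3/((-3)²))*1 + 1) = 1/((3/9)*1 + 1) = 1/((3*(⅑))*1 + 1) = 1/((⅓)*1 + 1) = 1/(⅓ + 1) = 1/(4/3) = ¾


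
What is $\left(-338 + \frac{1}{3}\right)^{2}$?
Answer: $\frac{1026169}{9} \approx 1.1402 \cdot 10^{5}$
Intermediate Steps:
$\left(-338 + \frac{1}{3}\right)^{2} = \left(- \frac{1013}{3}\right)^{2} = \frac{1026169}{9}$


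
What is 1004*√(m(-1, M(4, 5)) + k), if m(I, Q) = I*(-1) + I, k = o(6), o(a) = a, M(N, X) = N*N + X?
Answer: 1004*√6 ≈ 2459.3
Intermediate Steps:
M(N, X) = X + N² (M(N, X) = N² + X = X + N²)
k = 6
m(I, Q) = 0 (m(I, Q) = -I + I = 0)
1004*√(m(-1, M(4, 5)) + k) = 1004*√(0 + 6) = 1004*√6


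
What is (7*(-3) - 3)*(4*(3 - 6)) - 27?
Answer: 261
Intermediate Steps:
(7*(-3) - 3)*(4*(3 - 6)) - 27 = (-21 - 3)*(4*(-3)) - 27 = -24*(-12) - 27 = 288 - 27 = 261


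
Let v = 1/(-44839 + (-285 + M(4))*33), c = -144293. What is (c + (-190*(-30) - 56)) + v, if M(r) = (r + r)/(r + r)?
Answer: -7516300940/54211 ≈ -1.3865e+5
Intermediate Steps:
M(r) = 1 (M(r) = (2*r)/((2*r)) = (2*r)*(1/(2*r)) = 1)
v = -1/54211 (v = 1/(-44839 + (-285 + 1)*33) = 1/(-44839 - 284*33) = 1/(-44839 - 9372) = 1/(-54211) = -1/54211 ≈ -1.8446e-5)
(c + (-190*(-30) - 56)) + v = (-144293 + (-190*(-30) - 56)) - 1/54211 = (-144293 + (5700 - 56)) - 1/54211 = (-144293 + 5644) - 1/54211 = -138649 - 1/54211 = -7516300940/54211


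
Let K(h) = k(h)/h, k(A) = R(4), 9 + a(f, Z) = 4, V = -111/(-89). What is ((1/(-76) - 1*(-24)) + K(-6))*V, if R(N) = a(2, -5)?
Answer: 209383/6764 ≈ 30.956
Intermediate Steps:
V = 111/89 (V = -111*(-1/89) = 111/89 ≈ 1.2472)
a(f, Z) = -5 (a(f, Z) = -9 + 4 = -5)
R(N) = -5
k(A) = -5
K(h) = -5/h
((1/(-76) - 1*(-24)) + K(-6))*V = ((1/(-76) - 1*(-24)) - 5/(-6))*(111/89) = ((-1/76 + 24) - 5*(-⅙))*(111/89) = (1823/76 + ⅚)*(111/89) = (5659/228)*(111/89) = 209383/6764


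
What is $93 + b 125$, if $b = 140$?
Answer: $17593$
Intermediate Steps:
$93 + b 125 = 93 + 140 \cdot 125 = 93 + 17500 = 17593$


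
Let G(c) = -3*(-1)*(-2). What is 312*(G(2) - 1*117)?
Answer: -38376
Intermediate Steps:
G(c) = -6 (G(c) = 3*(-2) = -6)
312*(G(2) - 1*117) = 312*(-6 - 1*117) = 312*(-6 - 117) = 312*(-123) = -38376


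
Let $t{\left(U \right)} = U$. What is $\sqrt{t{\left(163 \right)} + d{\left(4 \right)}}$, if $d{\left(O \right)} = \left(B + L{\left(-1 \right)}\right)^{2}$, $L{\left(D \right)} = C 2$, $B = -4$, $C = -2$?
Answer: $\sqrt{227} \approx 15.067$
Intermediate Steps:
$L{\left(D \right)} = -4$ ($L{\left(D \right)} = \left(-2\right) 2 = -4$)
$d{\left(O \right)} = 64$ ($d{\left(O \right)} = \left(-4 - 4\right)^{2} = \left(-8\right)^{2} = 64$)
$\sqrt{t{\left(163 \right)} + d{\left(4 \right)}} = \sqrt{163 + 64} = \sqrt{227}$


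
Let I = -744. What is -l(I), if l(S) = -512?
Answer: 512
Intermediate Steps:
-l(I) = -1*(-512) = 512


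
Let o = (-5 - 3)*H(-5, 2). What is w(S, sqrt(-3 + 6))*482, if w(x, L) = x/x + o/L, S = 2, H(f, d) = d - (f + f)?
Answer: 482 - 15424*sqrt(3) ≈ -26233.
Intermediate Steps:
H(f, d) = d - 2*f
o = -96 (o = (-5 - 3)*(2 - 2*(-5)) = -8*(2 + 10) = -8*12 = -96)
w(x, L) = 1 - 96/L (w(x, L) = x/x - 96/L = 1 - 96/L)
w(S, sqrt(-3 + 6))*482 = ((-96 + sqrt(-3 + 6))/(sqrt(-3 + 6)))*482 = ((-96 + sqrt(3))/(sqrt(3)))*482 = ((sqrt(3)/3)*(-96 + sqrt(3)))*482 = (sqrt(3)*(-96 + sqrt(3))/3)*482 = 482*sqrt(3)*(-96 + sqrt(3))/3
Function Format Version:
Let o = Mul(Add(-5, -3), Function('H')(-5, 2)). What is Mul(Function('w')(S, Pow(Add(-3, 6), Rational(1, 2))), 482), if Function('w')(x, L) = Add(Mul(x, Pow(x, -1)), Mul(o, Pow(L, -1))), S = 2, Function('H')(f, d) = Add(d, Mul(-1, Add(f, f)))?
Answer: Add(482, Mul(-15424, Pow(3, Rational(1, 2)))) ≈ -26233.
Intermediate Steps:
Function('H')(f, d) = Add(d, Mul(-2, f)) (Function('H')(f, d) = Add(d, Mul(-1, Mul(2, f))) = Add(d, Mul(-2, f)))
o = -96 (o = Mul(Add(-5, -3), Add(2, Mul(-2, -5))) = Mul(-8, Add(2, 10)) = Mul(-8, 12) = -96)
Function('w')(x, L) = Add(1, Mul(-96, Pow(L, -1))) (Function('w')(x, L) = Add(Mul(x, Pow(x, -1)), Mul(-96, Pow(L, -1))) = Add(1, Mul(-96, Pow(L, -1))))
Mul(Function('w')(S, Pow(Add(-3, 6), Rational(1, 2))), 482) = Mul(Mul(Pow(Pow(Add(-3, 6), Rational(1, 2)), -1), Add(-96, Pow(Add(-3, 6), Rational(1, 2)))), 482) = Mul(Mul(Pow(Pow(3, Rational(1, 2)), -1), Add(-96, Pow(3, Rational(1, 2)))), 482) = Mul(Mul(Mul(Rational(1, 3), Pow(3, Rational(1, 2))), Add(-96, Pow(3, Rational(1, 2)))), 482) = Mul(Mul(Rational(1, 3), Pow(3, Rational(1, 2)), Add(-96, Pow(3, Rational(1, 2)))), 482) = Mul(Rational(482, 3), Pow(3, Rational(1, 2)), Add(-96, Pow(3, Rational(1, 2))))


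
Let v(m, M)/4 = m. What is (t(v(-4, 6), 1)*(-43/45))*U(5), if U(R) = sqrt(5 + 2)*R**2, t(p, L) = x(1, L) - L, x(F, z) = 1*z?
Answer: 0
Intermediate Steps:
v(m, M) = 4*m
x(F, z) = z
t(p, L) = 0 (t(p, L) = L - L = 0)
U(R) = sqrt(7)*R**2
(t(v(-4, 6), 1)*(-43/45))*U(5) = (0*(-43/45))*(sqrt(7)*5**2) = (0*(-43*1/45))*(sqrt(7)*25) = (0*(-43/45))*(25*sqrt(7)) = 0*(25*sqrt(7)) = 0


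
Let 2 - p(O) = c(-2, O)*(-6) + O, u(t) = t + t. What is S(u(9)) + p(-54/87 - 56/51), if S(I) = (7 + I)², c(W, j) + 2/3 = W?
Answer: 906211/1479 ≈ 612.72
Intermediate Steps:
c(W, j) = -⅔ + W
u(t) = 2*t
p(O) = -14 - O (p(O) = 2 - ((-⅔ - 2)*(-6) + O) = 2 - (-8/3*(-6) + O) = 2 - (16 + O) = 2 + (-16 - O) = -14 - O)
S(u(9)) + p(-54/87 - 56/51) = (7 + 2*9)² + (-14 - (-54/87 - 56/51)) = (7 + 18)² + (-14 - (-54*1/87 - 56*1/51)) = 25² + (-14 - (-18/29 - 56/51)) = 625 + (-14 - 1*(-2542/1479)) = 625 + (-14 + 2542/1479) = 625 - 18164/1479 = 906211/1479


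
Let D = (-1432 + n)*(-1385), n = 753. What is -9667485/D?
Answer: -1933497/188083 ≈ -10.280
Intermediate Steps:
D = 940415 (D = (-1432 + 753)*(-1385) = -679*(-1385) = 940415)
-9667485/D = -9667485/940415 = -9667485*1/940415 = -1933497/188083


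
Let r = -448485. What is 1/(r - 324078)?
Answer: -1/772563 ≈ -1.2944e-6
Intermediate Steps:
1/(r - 324078) = 1/(-448485 - 324078) = 1/(-772563) = -1/772563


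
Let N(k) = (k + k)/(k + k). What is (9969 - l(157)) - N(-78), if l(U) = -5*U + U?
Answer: 10596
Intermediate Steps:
l(U) = -4*U
N(k) = 1 (N(k) = (2*k)/((2*k)) = (2*k)*(1/(2*k)) = 1)
(9969 - l(157)) - N(-78) = (9969 - (-4)*157) - 1*1 = (9969 - 1*(-628)) - 1 = (9969 + 628) - 1 = 10597 - 1 = 10596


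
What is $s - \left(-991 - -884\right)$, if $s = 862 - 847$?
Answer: $122$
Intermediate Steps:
$s = 15$ ($s = 862 - 847 = 15$)
$s - \left(-991 - -884\right) = 15 - \left(-991 - -884\right) = 15 - \left(-991 + 884\right) = 15 - -107 = 15 + 107 = 122$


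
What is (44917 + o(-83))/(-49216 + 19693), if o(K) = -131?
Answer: -44786/29523 ≈ -1.5170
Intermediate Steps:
(44917 + o(-83))/(-49216 + 19693) = (44917 - 131)/(-49216 + 19693) = 44786/(-29523) = 44786*(-1/29523) = -44786/29523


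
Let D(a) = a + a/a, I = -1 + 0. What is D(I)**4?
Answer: 0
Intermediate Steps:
I = -1
D(a) = 1 + a (D(a) = a + 1 = 1 + a)
D(I)**4 = (1 - 1)**4 = 0**4 = 0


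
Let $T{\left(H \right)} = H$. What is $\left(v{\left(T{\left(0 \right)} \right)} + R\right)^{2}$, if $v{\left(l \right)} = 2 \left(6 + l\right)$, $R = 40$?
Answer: $2704$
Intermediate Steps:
$v{\left(l \right)} = 12 + 2 l$
$\left(v{\left(T{\left(0 \right)} \right)} + R\right)^{2} = \left(\left(12 + 2 \cdot 0\right) + 40\right)^{2} = \left(\left(12 + 0\right) + 40\right)^{2} = \left(12 + 40\right)^{2} = 52^{2} = 2704$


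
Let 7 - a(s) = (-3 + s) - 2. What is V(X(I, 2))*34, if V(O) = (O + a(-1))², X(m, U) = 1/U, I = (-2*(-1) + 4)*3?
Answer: 12393/2 ≈ 6196.5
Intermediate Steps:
I = 18 (I = (2 + 4)*3 = 6*3 = 18)
a(s) = 12 - s (a(s) = 7 - ((-3 + s) - 2) = 7 - (-5 + s) = 7 + (5 - s) = 12 - s)
V(O) = (13 + O)² (V(O) = (O + (12 - 1*(-1)))² = (O + (12 + 1))² = (O + 13)² = (13 + O)²)
V(X(I, 2))*34 = (13 + 1/2)²*34 = (13 + ½)²*34 = (27/2)²*34 = (729/4)*34 = 12393/2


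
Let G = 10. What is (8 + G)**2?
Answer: 324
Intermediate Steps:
(8 + G)**2 = (8 + 10)**2 = 18**2 = 324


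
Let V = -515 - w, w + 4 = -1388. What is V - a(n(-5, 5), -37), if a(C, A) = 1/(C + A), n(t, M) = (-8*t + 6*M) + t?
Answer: 24555/28 ≈ 876.96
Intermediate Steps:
w = -1392 (w = -4 - 1388 = -1392)
V = 877 (V = -515 - 1*(-1392) = -515 + 1392 = 877)
n(t, M) = -7*t + 6*M
a(C, A) = 1/(A + C)
V - a(n(-5, 5), -37) = 877 - 1/(-37 + (-7*(-5) + 6*5)) = 877 - 1/(-37 + (35 + 30)) = 877 - 1/(-37 + 65) = 877 - 1/28 = 24555/28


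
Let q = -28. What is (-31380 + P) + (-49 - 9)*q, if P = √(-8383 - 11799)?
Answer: -29756 + I*√20182 ≈ -29756.0 + 142.06*I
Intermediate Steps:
P = I*√20182 (P = √(-20182) = I*√20182 ≈ 142.06*I)
(-31380 + P) + (-49 - 9)*q = (-31380 + I*√20182) + (-49 - 9)*(-28) = (-31380 + I*√20182) - 58*(-28) = (-31380 + I*√20182) + 1624 = -29756 + I*√20182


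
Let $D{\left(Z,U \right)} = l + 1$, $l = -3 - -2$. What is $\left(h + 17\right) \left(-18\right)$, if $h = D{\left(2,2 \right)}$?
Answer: $-306$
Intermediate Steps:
$l = -1$ ($l = -3 + 2 = -1$)
$D{\left(Z,U \right)} = 0$ ($D{\left(Z,U \right)} = -1 + 1 = 0$)
$h = 0$
$\left(h + 17\right) \left(-18\right) = \left(0 + 17\right) \left(-18\right) = 17 \left(-18\right) = -306$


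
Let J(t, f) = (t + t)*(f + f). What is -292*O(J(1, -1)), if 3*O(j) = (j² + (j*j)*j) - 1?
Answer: 14308/3 ≈ 4769.3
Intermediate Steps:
J(t, f) = 4*f*t (J(t, f) = (2*t)*(2*f) = 4*f*t)
O(j) = -⅓ + j²/3 + j³/3 (O(j) = ((j² + (j*j)*j) - 1)/3 = ((j² + j²*j) - 1)/3 = ((j² + j³) - 1)/3 = (-1 + j² + j³)/3 = -⅓ + j²/3 + j³/3)
-292*O(J(1, -1)) = -292*(-⅓ + (4*(-1)*1)²/3 + (4*(-1)*1)³/3) = -292*(-⅓ + (⅓)*(-4)² + (⅓)*(-4)³) = -292*(-⅓ + (⅓)*16 + (⅓)*(-64)) = -292*(-⅓ + 16/3 - 64/3) = -292*(-49/3) = 14308/3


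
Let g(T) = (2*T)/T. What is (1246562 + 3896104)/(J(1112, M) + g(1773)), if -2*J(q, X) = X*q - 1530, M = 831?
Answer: -5142666/461269 ≈ -11.149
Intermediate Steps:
J(q, X) = 765 - X*q/2 (J(q, X) = -(X*q - 1530)/2 = -(-1530 + X*q)/2 = 765 - X*q/2)
g(T) = 2
(1246562 + 3896104)/(J(1112, M) + g(1773)) = (1246562 + 3896104)/((765 - ½*831*1112) + 2) = 5142666/((765 - 462036) + 2) = 5142666/(-461271 + 2) = 5142666/(-461269) = 5142666*(-1/461269) = -5142666/461269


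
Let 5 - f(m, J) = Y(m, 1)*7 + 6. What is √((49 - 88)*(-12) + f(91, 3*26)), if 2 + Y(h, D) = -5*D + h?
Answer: 11*I ≈ 11.0*I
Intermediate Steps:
Y(h, D) = -2 + h - 5*D (Y(h, D) = -2 + (-5*D + h) = -2 + (h - 5*D) = -2 + h - 5*D)
f(m, J) = 48 - 7*m (f(m, J) = 5 - ((-2 + m - 5*1)*7 + 6) = 5 - ((-2 + m - 5)*7 + 6) = 5 - ((-7 + m)*7 + 6) = 5 - ((-49 + 7*m) + 6) = 5 - (-43 + 7*m) = 5 + (43 - 7*m) = 48 - 7*m)
√((49 - 88)*(-12) + f(91, 3*26)) = √((49 - 88)*(-12) + (48 - 7*91)) = √(-39*(-12) + (48 - 637)) = √(468 - 589) = √(-121) = 11*I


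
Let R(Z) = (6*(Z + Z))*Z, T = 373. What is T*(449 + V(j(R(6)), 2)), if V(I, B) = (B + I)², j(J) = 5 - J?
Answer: 67540602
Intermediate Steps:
R(Z) = 12*Z² (R(Z) = (6*(2*Z))*Z = (12*Z)*Z = 12*Z²)
T*(449 + V(j(R(6)), 2)) = 373*(449 + (2 + (5 - 12*6²))²) = 373*(449 + (2 + (5 - 12*36))²) = 373*(449 + (2 + (5 - 1*432))²) = 373*(449 + (2 + (5 - 432))²) = 373*(449 + (2 - 427)²) = 373*(449 + (-425)²) = 373*(449 + 180625) = 373*181074 = 67540602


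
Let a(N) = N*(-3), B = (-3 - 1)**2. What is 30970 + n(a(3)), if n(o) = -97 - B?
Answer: 30857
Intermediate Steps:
B = 16 (B = (-4)**2 = 16)
a(N) = -3*N
n(o) = -113 (n(o) = -97 - 1*16 = -97 - 16 = -113)
30970 + n(a(3)) = 30970 - 113 = 30857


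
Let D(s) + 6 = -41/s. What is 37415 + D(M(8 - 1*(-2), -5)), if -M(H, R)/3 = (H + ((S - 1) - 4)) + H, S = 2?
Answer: 1907900/51 ≈ 37410.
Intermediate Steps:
M(H, R) = 9 - 6*H (M(H, R) = -3*((H + ((2 - 1) - 4)) + H) = -3*((H + (1 - 4)) + H) = -3*((H - 3) + H) = -3*((-3 + H) + H) = -3*(-3 + 2*H) = 9 - 6*H)
D(s) = -6 - 41/s
37415 + D(M(8 - 1*(-2), -5)) = 37415 + (-6 - 41/(9 - 6*(8 - 1*(-2)))) = 37415 + (-6 - 41/(9 - 6*(8 + 2))) = 37415 + (-6 - 41/(9 - 6*10)) = 37415 + (-6 - 41/(9 - 60)) = 37415 + (-6 - 41/(-51)) = 37415 + (-6 - 41*(-1/51)) = 37415 + (-6 + 41/51) = 37415 - 265/51 = 1907900/51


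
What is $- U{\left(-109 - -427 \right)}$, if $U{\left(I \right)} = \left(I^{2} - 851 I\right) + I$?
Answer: $169176$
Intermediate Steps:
$U{\left(I \right)} = I^{2} - 850 I$
$- U{\left(-109 - -427 \right)} = - \left(-109 - -427\right) \left(-850 - -318\right) = - \left(-109 + 427\right) \left(-850 + \left(-109 + 427\right)\right) = - 318 \left(-850 + 318\right) = - 318 \left(-532\right) = \left(-1\right) \left(-169176\right) = 169176$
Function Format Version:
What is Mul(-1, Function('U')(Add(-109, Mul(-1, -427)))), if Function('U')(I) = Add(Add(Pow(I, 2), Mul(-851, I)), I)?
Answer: 169176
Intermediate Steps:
Function('U')(I) = Add(Pow(I, 2), Mul(-850, I))
Mul(-1, Function('U')(Add(-109, Mul(-1, -427)))) = Mul(-1, Mul(Add(-109, Mul(-1, -427)), Add(-850, Add(-109, Mul(-1, -427))))) = Mul(-1, Mul(Add(-109, 427), Add(-850, Add(-109, 427)))) = Mul(-1, Mul(318, Add(-850, 318))) = Mul(-1, Mul(318, -532)) = Mul(-1, -169176) = 169176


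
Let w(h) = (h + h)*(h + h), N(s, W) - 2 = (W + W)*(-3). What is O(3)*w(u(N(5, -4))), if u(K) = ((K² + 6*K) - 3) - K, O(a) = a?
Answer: 7737708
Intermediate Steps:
N(s, W) = 2 - 6*W (N(s, W) = 2 + (W + W)*(-3) = 2 + (2*W)*(-3) = 2 - 6*W)
u(K) = -3 + K² + 5*K (u(K) = (-3 + K² + 6*K) - K = -3 + K² + 5*K)
w(h) = 4*h² (w(h) = (2*h)*(2*h) = 4*h²)
O(3)*w(u(N(5, -4))) = 3*(4*(-3 + (2 - 6*(-4))² + 5*(2 - 6*(-4)))²) = 3*(4*(-3 + (2 + 24)² + 5*(2 + 24))²) = 3*(4*(-3 + 26² + 5*26)²) = 3*(4*(-3 + 676 + 130)²) = 3*(4*803²) = 3*(4*644809) = 3*2579236 = 7737708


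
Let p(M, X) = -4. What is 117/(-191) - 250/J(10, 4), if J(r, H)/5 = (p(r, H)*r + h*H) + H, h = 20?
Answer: -7349/4202 ≈ -1.7489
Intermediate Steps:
J(r, H) = -20*r + 105*H (J(r, H) = 5*((-4*r + 20*H) + H) = 5*(-4*r + 21*H) = -20*r + 105*H)
117/(-191) - 250/J(10, 4) = 117/(-191) - 250/(-20*10 + 105*4) = 117*(-1/191) - 250/(-200 + 420) = -117/191 - 250/220 = -117/191 - 250*1/220 = -117/191 - 25/22 = -7349/4202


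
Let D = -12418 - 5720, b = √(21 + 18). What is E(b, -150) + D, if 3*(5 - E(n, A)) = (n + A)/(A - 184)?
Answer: -3028236/167 + √39/1002 ≈ -18133.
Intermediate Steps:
b = √39 ≈ 6.2450
E(n, A) = 5 - (A + n)/(3*(-184 + A)) (E(n, A) = 5 - (n + A)/(3*(A - 184)) = 5 - (A + n)/(3*(-184 + A)))
D = -18138
E(b, -150) + D = (-2760 - √39 + 14*(-150))/(3*(-184 - 150)) - 18138 = (⅓)*(-2760 - √39 - 2100)/(-334) - 18138 = (⅓)*(-1/334)*(-4860 - √39) - 18138 = (810/167 + √39/1002) - 18138 = -3028236/167 + √39/1002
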